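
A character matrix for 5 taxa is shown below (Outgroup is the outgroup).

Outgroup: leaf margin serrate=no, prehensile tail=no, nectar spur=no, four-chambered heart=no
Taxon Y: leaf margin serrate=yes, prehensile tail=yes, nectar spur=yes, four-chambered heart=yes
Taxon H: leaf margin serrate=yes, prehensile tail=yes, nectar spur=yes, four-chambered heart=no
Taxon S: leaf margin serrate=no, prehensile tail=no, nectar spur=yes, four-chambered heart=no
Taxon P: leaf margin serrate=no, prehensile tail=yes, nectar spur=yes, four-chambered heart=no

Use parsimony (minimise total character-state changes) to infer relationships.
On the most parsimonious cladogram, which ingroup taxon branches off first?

The outgroup has state 'no' for every character, so 'yes' is the derived state throughout.
leaf margin serrate (derived state 'yes') is shared by Taxon H and Taxon Y — a synapomorphy uniting that clade.
prehensile tail (derived state 'yes') is shared by Taxon H, Taxon P, and Taxon Y — a synapomorphy uniting that clade.
nectar spur (derived state 'yes') is shared by all ingroup taxa — unites the whole ingroup.
four-chambered heart (derived state 'yes') is unique to Taxon Y (autapomorphy; uninformative for grouping).
Most parsimonious ingroup topology: ((Taxon P,(Taxon Y,Taxon H)),Taxon S).
Taxon S is sister to the clade containing all other ingroup taxa, so it is the earliest-diverging (most basal) ingroup lineage.

Taxon S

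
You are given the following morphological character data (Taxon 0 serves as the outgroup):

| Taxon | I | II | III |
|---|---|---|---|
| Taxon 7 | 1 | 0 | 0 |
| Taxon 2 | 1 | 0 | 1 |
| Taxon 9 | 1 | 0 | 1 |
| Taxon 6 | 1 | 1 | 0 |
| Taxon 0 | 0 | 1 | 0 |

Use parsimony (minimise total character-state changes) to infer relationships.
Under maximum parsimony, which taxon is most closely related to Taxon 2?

Character polarity is set by the outgroup: the derived state is whichever differs from the outgroup's state, so for II the derived state is '0', and for the remaining characters it is '1'.
I (derived state '1') is shared by all ingroup taxa — unites the whole ingroup.
II (derived state '0') is shared by Taxon 2, Taxon 7, and Taxon 9 — a synapomorphy uniting that clade.
Only Taxon 2 and Taxon 9 show the derived state '1' for III, supporting them as a clade.
Most parsimonious ingroup topology: (((Taxon 2,Taxon 9),Taxon 7),Taxon 6).
Taxon 2 and Taxon 9 form a cherry on this tree, so they are sister taxa.

Taxon 9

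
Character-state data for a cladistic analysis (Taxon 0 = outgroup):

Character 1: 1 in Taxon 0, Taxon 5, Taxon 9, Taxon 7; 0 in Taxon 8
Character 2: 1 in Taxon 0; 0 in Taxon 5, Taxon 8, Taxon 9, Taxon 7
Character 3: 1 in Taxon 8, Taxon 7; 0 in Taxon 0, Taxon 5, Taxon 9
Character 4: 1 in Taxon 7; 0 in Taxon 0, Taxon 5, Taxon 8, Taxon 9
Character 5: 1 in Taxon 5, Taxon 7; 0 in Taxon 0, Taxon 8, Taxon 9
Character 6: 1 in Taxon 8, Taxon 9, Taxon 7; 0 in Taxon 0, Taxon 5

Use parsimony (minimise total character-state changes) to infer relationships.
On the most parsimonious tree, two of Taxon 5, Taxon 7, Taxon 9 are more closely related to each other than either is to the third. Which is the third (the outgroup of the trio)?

Taxon 5

Character polarity is set by the outgroup: the derived state is whichever differs from the outgroup's state, so for Character 1, Character 2 the derived state is '0', and for the remaining characters it is '1'.
Character 1: derived state '0' in Taxon 8 only — an autapomorphy, so it tells us nothing about relationships among taxa.
Character 2 (derived state '0') is shared by all ingroup taxa — unites the whole ingroup.
Only Taxon 7 and Taxon 8 show the derived state '1' for Character 3, supporting them as a clade.
Character 4: derived state '1' in Taxon 7 only — an autapomorphy, so it tells us nothing about relationships among taxa.
Character 5 groups Taxon 5 and Taxon 7, which is incompatible with the clades supported by the remaining characters; treating it as convergent (homoplasy) costs fewer steps than any alternative tree.
Character 6 (derived state '1') is shared by Taxon 7, Taxon 8, and Taxon 9 — a synapomorphy uniting that clade.
Most parsimonious ingroup topology: (Taxon 5,((Taxon 8,Taxon 7),Taxon 9)).
Taxon 7 and Taxon 9 share a more recent common ancestor with each other than either does with Taxon 5, so Taxon 5 is the least closely related of the three.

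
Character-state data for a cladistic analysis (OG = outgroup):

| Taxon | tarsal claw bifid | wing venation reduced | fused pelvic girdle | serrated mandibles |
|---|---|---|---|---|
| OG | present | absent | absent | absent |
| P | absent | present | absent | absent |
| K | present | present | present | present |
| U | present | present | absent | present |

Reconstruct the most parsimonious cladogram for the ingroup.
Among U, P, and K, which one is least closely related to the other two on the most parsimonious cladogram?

Character polarity is set by the outgroup: the derived state is whichever differs from the outgroup's state, so for tarsal claw bifid the derived state is 'absent', and for the remaining characters it is 'present'.
tarsal claw bifid (derived state 'absent') is unique to P (autapomorphy; uninformative for grouping).
All ingroup taxa share the derived state 'present' for wing venation reduced; it defines the ingroup but does not resolve relationships within it.
fused pelvic girdle (derived state 'present') is unique to K (autapomorphy; uninformative for grouping).
serrated mandibles (derived state 'present') is shared by K and U — a synapomorphy uniting that clade.
Most parsimonious ingroup topology: (P,(K,U)).
K and U share a more recent common ancestor with each other than either does with P, so P is the least closely related of the three.

P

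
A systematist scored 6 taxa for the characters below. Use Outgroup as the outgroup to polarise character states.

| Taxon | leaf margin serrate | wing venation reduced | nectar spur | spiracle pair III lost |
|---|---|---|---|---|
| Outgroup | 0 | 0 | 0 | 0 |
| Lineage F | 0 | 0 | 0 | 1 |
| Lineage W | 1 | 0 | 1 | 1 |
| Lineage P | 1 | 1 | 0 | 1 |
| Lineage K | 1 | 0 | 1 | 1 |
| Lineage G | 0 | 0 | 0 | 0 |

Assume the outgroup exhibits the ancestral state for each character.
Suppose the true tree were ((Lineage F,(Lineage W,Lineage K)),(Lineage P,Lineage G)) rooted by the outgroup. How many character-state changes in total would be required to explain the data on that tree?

Map each character onto ((Lineage F,(Lineage W,Lineage K)),(Lineage P,Lineage G)) (rooted by Outgroup) and count the minimum state changes it requires (Fitch parsimony):
leaf margin serrate: 2; wing venation reduced: 1; nectar spur: 1; spiracle pair III lost: 2.
Total tree length = 6.

6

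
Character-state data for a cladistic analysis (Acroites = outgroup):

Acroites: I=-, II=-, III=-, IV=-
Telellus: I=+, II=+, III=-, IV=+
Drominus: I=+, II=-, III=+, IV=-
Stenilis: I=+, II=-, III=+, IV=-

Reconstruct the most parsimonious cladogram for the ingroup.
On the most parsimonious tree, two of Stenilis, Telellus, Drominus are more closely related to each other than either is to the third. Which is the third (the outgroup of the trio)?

The outgroup has state '-' for every character, so '+' is the derived state throughout.
I (derived state '+') is shared by all ingroup taxa — unites the whole ingroup.
II: derived state '+' in Telellus only — an autapomorphy, so it tells us nothing about relationships among taxa.
III: derived state '+' in Drominus and Stenilis only — synapomorphy for {Drominus, Stenilis}.
IV: derived state '+' in Telellus only — an autapomorphy, so it tells us nothing about relationships among taxa.
Most parsimonious ingroup topology: (Telellus,(Drominus,Stenilis)).
Stenilis and Drominus share a more recent common ancestor with each other than either does with Telellus, so Telellus is the least closely related of the three.

Telellus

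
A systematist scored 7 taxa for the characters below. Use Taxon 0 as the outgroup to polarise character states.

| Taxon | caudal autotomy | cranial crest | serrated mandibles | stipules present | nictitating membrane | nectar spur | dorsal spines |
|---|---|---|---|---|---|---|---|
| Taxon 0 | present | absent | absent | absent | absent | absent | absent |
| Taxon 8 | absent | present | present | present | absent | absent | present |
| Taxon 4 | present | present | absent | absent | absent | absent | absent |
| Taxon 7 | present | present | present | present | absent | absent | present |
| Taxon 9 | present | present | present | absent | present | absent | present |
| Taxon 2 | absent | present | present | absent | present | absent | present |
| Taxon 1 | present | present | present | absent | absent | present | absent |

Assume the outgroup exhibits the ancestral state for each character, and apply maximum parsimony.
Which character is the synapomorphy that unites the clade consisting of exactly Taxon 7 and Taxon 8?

stipules present

Character polarity is set by the outgroup: the derived state is whichever differs from the outgroup's state, so for caudal autotomy the derived state is 'absent', and for the remaining characters it is 'present'.
caudal autotomy (state 'absent') occurs in Taxon 2 and Taxon 8 but conflicts with the nesting implied by the other characters — most parsimoniously interpreted as homoplasy.
cranial crest (derived state 'present') is shared by all ingroup taxa — unites the whole ingroup.
serrated mandibles: derived state 'present' in Taxon 1, Taxon 2, Taxon 7, Taxon 8, and Taxon 9 only — synapomorphy for {Taxon 1, Taxon 2, Taxon 7, Taxon 8, Taxon 9}.
stipules present: derived state 'present' in Taxon 7 and Taxon 8 only — synapomorphy for {Taxon 7, Taxon 8}.
Only Taxon 2 and Taxon 9 show the derived state 'present' for nictitating membrane, supporting them as a clade.
nectar spur: derived state 'present' in Taxon 1 only — an autapomorphy, so it tells us nothing about relationships among taxa.
Only Taxon 2, Taxon 7, Taxon 8, and Taxon 9 show the derived state 'present' for dorsal spines, supporting them as a clade.
Most parsimonious ingroup topology: ((((Taxon 8,Taxon 7),(Taxon 9,Taxon 2)),Taxon 1),Taxon 4).
The clade {Taxon 7, Taxon 8} is supported by stipules present: its derived state 'present' occurs in exactly those taxa and in no other taxon (including the outgroup).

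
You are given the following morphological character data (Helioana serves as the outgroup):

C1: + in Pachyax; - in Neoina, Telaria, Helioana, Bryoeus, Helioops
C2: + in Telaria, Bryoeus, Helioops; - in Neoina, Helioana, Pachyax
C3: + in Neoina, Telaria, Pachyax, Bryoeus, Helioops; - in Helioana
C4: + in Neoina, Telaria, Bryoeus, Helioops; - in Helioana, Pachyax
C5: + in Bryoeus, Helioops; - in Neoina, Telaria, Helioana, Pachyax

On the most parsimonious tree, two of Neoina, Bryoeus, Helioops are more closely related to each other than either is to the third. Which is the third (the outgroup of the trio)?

The outgroup has state '-' for every character, so '+' is the derived state throughout.
C1: derived state '+' in Pachyax only — an autapomorphy, so it tells us nothing about relationships among taxa.
C2: derived state '+' in Bryoeus, Helioops, and Telaria only — synapomorphy for {Bryoeus, Helioops, Telaria}.
All ingroup taxa share the derived state '+' for C3; it defines the ingroup but does not resolve relationships within it.
C4 (derived state '+') is shared by Bryoeus, Helioops, Neoina, and Telaria — a synapomorphy uniting that clade.
C5: derived state '+' in Bryoeus and Helioops only — synapomorphy for {Bryoeus, Helioops}.
Most parsimonious ingroup topology: ((((Helioops,Bryoeus),Telaria),Neoina),Pachyax).
Bryoeus and Helioops share a more recent common ancestor with each other than either does with Neoina, so Neoina is the least closely related of the three.

Neoina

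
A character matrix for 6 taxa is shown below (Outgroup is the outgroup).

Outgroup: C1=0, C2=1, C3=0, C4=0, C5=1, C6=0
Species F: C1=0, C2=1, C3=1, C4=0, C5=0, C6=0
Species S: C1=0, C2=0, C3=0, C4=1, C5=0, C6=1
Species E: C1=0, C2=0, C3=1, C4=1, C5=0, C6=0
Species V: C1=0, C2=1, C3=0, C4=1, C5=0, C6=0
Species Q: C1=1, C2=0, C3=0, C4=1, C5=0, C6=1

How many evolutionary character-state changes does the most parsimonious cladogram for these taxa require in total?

7

Character polarity is set by the outgroup: the derived state is whichever differs from the outgroup's state, so for C2, C5 the derived state is '0', and for the remaining characters it is '1'.
C1 (derived state '1') is unique to Species Q (autapomorphy; uninformative for grouping).
C2: derived state '0' in Species E, Species Q, and Species S only — synapomorphy for {Species E, Species Q, Species S}.
C3 (state '1') occurs in Species E and Species F but conflicts with the nesting implied by the other characters — most parsimoniously interpreted as homoplasy.
C4 (derived state '1') is shared by Species E, Species Q, Species S, and Species V — a synapomorphy uniting that clade.
C5 (derived state '0') is shared by all ingroup taxa — unites the whole ingroup.
C6: derived state '1' in Species Q and Species S only — synapomorphy for {Species Q, Species S}.
Most parsimonious ingroup topology: (Species F,(((Species S,Species Q),Species E),Species V)).
Changes per character on this tree: C1: 1; C2: 1; C3: 2; C4: 1; C5: 1; C6: 1.
Total = 7.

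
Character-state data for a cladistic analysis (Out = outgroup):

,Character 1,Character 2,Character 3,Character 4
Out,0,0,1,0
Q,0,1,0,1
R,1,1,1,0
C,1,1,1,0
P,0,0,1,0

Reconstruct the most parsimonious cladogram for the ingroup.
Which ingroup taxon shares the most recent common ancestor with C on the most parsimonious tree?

R

Character polarity is set by the outgroup: the derived state is whichever differs from the outgroup's state, so for Character 3 the derived state is '0', and for the remaining characters it is '1'.
Character 1 (derived state '1') is shared by C and R — a synapomorphy uniting that clade.
Character 2 (derived state '1') is shared by C, Q, and R — a synapomorphy uniting that clade.
Character 3 (derived state '0') is unique to Q (autapomorphy; uninformative for grouping).
Character 4: derived state '1' in Q only — an autapomorphy, so it tells us nothing about relationships among taxa.
Most parsimonious ingroup topology: ((Q,(R,C)),P).
C and R form a cherry on this tree, so they are sister taxa.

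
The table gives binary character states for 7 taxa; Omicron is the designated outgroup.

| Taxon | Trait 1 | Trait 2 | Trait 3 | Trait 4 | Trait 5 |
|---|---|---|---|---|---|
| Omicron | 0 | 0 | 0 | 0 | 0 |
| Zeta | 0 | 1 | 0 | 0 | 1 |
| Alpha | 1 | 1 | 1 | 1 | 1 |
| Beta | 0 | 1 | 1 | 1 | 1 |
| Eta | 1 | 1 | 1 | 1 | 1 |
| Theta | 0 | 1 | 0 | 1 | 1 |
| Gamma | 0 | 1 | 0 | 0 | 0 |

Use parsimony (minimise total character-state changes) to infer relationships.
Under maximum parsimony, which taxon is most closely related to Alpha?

Eta

The outgroup has state '0' for every character, so '1' is the derived state throughout.
Only Alpha and Eta show the derived state '1' for Trait 1, supporting them as a clade.
All ingroup taxa share the derived state '1' for Trait 2; it defines the ingroup but does not resolve relationships within it.
Trait 3 (derived state '1') is shared by Alpha, Beta, and Eta — a synapomorphy uniting that clade.
Trait 4 (derived state '1') is shared by Alpha, Beta, Eta, and Theta — a synapomorphy uniting that clade.
Trait 5 (derived state '1') is shared by Alpha, Beta, Eta, Theta, and Zeta — a synapomorphy uniting that clade.
Most parsimonious ingroup topology: ((Zeta,(((Alpha,Eta),Beta),Theta)),Gamma).
Alpha and Eta form a cherry on this tree, so they are sister taxa.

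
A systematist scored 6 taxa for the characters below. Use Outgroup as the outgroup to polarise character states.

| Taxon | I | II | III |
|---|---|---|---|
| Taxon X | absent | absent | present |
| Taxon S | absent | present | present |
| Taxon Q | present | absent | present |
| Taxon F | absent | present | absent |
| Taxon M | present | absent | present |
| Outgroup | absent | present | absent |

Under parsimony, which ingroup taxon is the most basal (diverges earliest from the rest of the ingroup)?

Taxon F

Character polarity is set by the outgroup: the derived state is whichever differs from the outgroup's state, so for II the derived state is 'absent', and for the remaining characters it is 'present'.
I: derived state 'present' in Taxon M and Taxon Q only — synapomorphy for {Taxon M, Taxon Q}.
Only Taxon M, Taxon Q, and Taxon X show the derived state 'absent' for II, supporting them as a clade.
III: derived state 'present' in Taxon M, Taxon Q, Taxon S, and Taxon X only — synapomorphy for {Taxon M, Taxon Q, Taxon S, Taxon X}.
Most parsimonious ingroup topology: ((((Taxon M,Taxon Q),Taxon X),Taxon S),Taxon F).
Taxon F is sister to the clade containing all other ingroup taxa, so it is the earliest-diverging (most basal) ingroup lineage.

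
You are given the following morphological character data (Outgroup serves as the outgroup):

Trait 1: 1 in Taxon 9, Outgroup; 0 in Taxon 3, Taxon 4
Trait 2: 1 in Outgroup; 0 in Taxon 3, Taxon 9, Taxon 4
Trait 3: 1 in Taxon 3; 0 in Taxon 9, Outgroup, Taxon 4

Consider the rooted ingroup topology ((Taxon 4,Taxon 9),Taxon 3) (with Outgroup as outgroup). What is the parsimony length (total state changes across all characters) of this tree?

Map each character onto ((Taxon 4,Taxon 9),Taxon 3) (rooted by Outgroup) and count the minimum state changes it requires (Fitch parsimony):
Trait 1: 2; Trait 2: 1; Trait 3: 1.
Total tree length = 4.

4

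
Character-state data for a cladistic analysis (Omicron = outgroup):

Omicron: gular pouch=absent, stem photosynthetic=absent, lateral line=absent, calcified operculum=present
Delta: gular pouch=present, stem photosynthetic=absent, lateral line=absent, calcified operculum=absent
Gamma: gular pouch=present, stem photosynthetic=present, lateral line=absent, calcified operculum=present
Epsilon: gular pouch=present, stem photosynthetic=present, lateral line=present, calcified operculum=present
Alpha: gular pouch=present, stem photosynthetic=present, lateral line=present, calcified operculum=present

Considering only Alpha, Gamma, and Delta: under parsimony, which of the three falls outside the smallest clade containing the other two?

Character polarity is set by the outgroup: the derived state is whichever differs from the outgroup's state, so for calcified operculum the derived state is 'absent', and for the remaining characters it is 'present'.
All ingroup taxa share the derived state 'present' for gular pouch; it defines the ingroup but does not resolve relationships within it.
Only Alpha, Epsilon, and Gamma show the derived state 'present' for stem photosynthetic, supporting them as a clade.
lateral line (derived state 'present') is shared by Alpha and Epsilon — a synapomorphy uniting that clade.
calcified operculum (derived state 'absent') is unique to Delta (autapomorphy; uninformative for grouping).
Most parsimonious ingroup topology: (Delta,(Gamma,(Epsilon,Alpha))).
Alpha and Gamma share a more recent common ancestor with each other than either does with Delta, so Delta is the least closely related of the three.

Delta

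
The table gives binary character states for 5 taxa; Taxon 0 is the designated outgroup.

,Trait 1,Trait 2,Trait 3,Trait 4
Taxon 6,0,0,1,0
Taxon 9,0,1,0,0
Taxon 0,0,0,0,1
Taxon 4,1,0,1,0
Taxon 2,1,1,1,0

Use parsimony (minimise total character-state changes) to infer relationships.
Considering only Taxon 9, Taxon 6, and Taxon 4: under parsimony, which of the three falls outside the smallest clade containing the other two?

Taxon 9

Character polarity is set by the outgroup: the derived state is whichever differs from the outgroup's state, so for Trait 4 the derived state is '0', and for the remaining characters it is '1'.
Only Taxon 2 and Taxon 4 show the derived state '1' for Trait 1, supporting them as a clade.
Trait 2 groups Taxon 2 and Taxon 9, which is incompatible with the clades supported by the remaining characters; treating it as convergent (homoplasy) costs fewer steps than any alternative tree.
Trait 3 (derived state '1') is shared by Taxon 2, Taxon 4, and Taxon 6 — a synapomorphy uniting that clade.
All ingroup taxa share the derived state '0' for Trait 4; it defines the ingroup but does not resolve relationships within it.
Most parsimonious ingroup topology: (Taxon 9,((Taxon 4,Taxon 2),Taxon 6)).
Taxon 6 and Taxon 4 share a more recent common ancestor with each other than either does with Taxon 9, so Taxon 9 is the least closely related of the three.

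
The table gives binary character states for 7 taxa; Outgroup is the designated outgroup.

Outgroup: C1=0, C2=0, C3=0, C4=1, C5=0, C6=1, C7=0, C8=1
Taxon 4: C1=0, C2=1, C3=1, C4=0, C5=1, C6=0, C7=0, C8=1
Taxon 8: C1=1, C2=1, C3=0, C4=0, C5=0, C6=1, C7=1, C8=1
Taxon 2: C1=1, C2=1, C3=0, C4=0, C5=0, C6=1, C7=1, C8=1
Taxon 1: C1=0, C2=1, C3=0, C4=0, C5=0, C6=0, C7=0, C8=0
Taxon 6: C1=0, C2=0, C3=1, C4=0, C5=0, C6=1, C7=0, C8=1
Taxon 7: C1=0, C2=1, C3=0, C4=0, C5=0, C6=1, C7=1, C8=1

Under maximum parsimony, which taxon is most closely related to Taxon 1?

Taxon 4

Character polarity is set by the outgroup: the derived state is whichever differs from the outgroup's state, so for C4, C6, C8 the derived state is '0', and for the remaining characters it is '1'.
Only Taxon 2 and Taxon 8 show the derived state '1' for C1, supporting them as a clade.
C2 (derived state '1') is shared by Taxon 1, Taxon 2, Taxon 4, Taxon 7, and Taxon 8 — a synapomorphy uniting that clade.
C3 groups Taxon 4 and Taxon 6, which is incompatible with the clades supported by the remaining characters; treating it as convergent (homoplasy) costs fewer steps than any alternative tree.
C4 (derived state '0') is shared by all ingroup taxa — unites the whole ingroup.
C5: derived state '1' in Taxon 4 only — an autapomorphy, so it tells us nothing about relationships among taxa.
C6 (derived state '0') is shared by Taxon 1 and Taxon 4 — a synapomorphy uniting that clade.
C7 (derived state '1') is shared by Taxon 2, Taxon 7, and Taxon 8 — a synapomorphy uniting that clade.
C8 (derived state '0') is unique to Taxon 1 (autapomorphy; uninformative for grouping).
Most parsimonious ingroup topology: (((Taxon 4,Taxon 1),((Taxon 8,Taxon 2),Taxon 7)),Taxon 6).
Taxon 1 and Taxon 4 form a cherry on this tree, so they are sister taxa.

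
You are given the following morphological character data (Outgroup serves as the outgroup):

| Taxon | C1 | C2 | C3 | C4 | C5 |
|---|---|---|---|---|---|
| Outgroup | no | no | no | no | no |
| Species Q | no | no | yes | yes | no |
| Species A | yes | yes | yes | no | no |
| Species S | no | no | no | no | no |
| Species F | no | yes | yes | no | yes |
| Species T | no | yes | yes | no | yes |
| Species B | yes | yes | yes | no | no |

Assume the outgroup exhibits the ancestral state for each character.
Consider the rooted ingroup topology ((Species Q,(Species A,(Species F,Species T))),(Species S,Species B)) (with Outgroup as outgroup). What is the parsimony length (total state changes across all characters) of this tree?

8

Map each character onto ((Species Q,(Species A,(Species F,Species T))),(Species S,Species B)) (rooted by Outgroup) and count the minimum state changes it requires (Fitch parsimony):
C1: 2; C2: 2; C3: 2; C4: 1; C5: 1.
Total tree length = 8.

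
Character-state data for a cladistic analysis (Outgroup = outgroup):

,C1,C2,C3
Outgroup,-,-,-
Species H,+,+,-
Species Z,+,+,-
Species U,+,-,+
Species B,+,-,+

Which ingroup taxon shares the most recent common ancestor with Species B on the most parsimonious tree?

The outgroup has state '-' for every character, so '+' is the derived state throughout.
C1 (derived state '+') is shared by all ingroup taxa — unites the whole ingroup.
Only Species H and Species Z show the derived state '+' for C2, supporting them as a clade.
Only Species B and Species U show the derived state '+' for C3, supporting them as a clade.
Most parsimonious ingroup topology: ((Species H,Species Z),(Species U,Species B)).
Species B and Species U form a cherry on this tree, so they are sister taxa.

Species U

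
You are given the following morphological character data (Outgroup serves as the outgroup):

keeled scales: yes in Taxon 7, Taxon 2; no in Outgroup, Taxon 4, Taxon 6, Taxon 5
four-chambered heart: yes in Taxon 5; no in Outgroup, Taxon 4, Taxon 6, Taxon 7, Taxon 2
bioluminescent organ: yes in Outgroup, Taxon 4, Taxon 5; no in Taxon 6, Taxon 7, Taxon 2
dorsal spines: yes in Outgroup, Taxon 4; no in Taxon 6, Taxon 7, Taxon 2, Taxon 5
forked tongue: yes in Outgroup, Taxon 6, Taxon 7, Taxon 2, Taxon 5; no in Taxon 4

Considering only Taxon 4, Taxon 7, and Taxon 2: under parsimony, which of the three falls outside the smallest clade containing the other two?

Character polarity is set by the outgroup: the derived state is whichever differs from the outgroup's state, so for bioluminescent organ, dorsal spines, forked tongue the derived state is 'no', and for the remaining characters it is 'yes'.
keeled scales: derived state 'yes' in Taxon 2 and Taxon 7 only — synapomorphy for {Taxon 2, Taxon 7}.
four-chambered heart (derived state 'yes') is unique to Taxon 5 (autapomorphy; uninformative for grouping).
bioluminescent organ: derived state 'no' in Taxon 2, Taxon 6, and Taxon 7 only — synapomorphy for {Taxon 2, Taxon 6, Taxon 7}.
Only Taxon 2, Taxon 5, Taxon 6, and Taxon 7 show the derived state 'no' for dorsal spines, supporting them as a clade.
forked tongue: derived state 'no' in Taxon 4 only — an autapomorphy, so it tells us nothing about relationships among taxa.
Most parsimonious ingroup topology: (Taxon 4,((Taxon 6,(Taxon 7,Taxon 2)),Taxon 5)).
Taxon 7 and Taxon 2 share a more recent common ancestor with each other than either does with Taxon 4, so Taxon 4 is the least closely related of the three.

Taxon 4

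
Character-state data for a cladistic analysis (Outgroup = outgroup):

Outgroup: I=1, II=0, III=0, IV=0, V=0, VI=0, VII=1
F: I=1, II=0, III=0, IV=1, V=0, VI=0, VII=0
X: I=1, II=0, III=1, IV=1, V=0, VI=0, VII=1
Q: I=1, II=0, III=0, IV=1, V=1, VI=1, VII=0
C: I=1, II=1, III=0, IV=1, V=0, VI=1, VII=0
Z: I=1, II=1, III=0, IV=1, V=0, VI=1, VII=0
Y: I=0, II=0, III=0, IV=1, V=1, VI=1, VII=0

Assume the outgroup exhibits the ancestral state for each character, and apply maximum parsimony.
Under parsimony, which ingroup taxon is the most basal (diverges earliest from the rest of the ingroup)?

X

Character polarity is set by the outgroup: the derived state is whichever differs from the outgroup's state, so for I, VII the derived state is '0', and for the remaining characters it is '1'.
I: derived state '0' in Y only — an autapomorphy, so it tells us nothing about relationships among taxa.
II: derived state '1' in C and Z only — synapomorphy for {C, Z}.
III (derived state '1') is unique to X (autapomorphy; uninformative for grouping).
IV (derived state '1') is shared by all ingroup taxa — unites the whole ingroup.
V: derived state '1' in Q and Y only — synapomorphy for {Q, Y}.
Only C, Q, Y, and Z show the derived state '1' for VI, supporting them as a clade.
Only C, F, Q, Y, and Z show the derived state '0' for VII, supporting them as a clade.
Most parsimonious ingroup topology: ((F,((Q,Y),(C,Z))),X).
X is sister to the clade containing all other ingroup taxa, so it is the earliest-diverging (most basal) ingroup lineage.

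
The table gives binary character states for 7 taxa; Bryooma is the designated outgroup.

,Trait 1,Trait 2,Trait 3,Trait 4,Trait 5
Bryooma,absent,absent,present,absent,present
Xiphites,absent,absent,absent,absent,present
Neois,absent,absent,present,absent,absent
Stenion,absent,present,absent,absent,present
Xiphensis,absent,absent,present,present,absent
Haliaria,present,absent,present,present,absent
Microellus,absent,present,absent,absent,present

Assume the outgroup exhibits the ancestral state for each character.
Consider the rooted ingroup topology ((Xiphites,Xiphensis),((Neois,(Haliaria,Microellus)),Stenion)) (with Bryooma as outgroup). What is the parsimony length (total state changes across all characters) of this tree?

Map each character onto ((Xiphites,Xiphensis),((Neois,(Haliaria,Microellus)),Stenion)) (rooted by Bryooma) and count the minimum state changes it requires (Fitch parsimony):
Trait 1: 1; Trait 2: 2; Trait 3: 3; Trait 4: 2; Trait 5: 3.
Total tree length = 11.

11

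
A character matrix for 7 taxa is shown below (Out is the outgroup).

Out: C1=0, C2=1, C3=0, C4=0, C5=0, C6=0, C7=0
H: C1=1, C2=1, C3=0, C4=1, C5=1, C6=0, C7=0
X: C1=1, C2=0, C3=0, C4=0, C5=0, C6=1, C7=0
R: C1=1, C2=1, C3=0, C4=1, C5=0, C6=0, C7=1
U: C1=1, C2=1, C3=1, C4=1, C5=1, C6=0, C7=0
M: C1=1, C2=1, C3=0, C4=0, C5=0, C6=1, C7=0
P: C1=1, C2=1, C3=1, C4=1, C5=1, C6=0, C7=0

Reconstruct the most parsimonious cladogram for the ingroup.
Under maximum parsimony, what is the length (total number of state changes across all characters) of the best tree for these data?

7

Character polarity is set by the outgroup: the derived state is whichever differs from the outgroup's state, so for C2 the derived state is '0', and for the remaining characters it is '1'.
All ingroup taxa share the derived state '1' for C1; it defines the ingroup but does not resolve relationships within it.
C2 (derived state '0') is unique to X (autapomorphy; uninformative for grouping).
C3 (derived state '1') is shared by P and U — a synapomorphy uniting that clade.
C4: derived state '1' in H, P, R, and U only — synapomorphy for {H, P, R, U}.
Only H, P, and U show the derived state '1' for C5, supporting them as a clade.
C6 (derived state '1') is shared by M and X — a synapomorphy uniting that clade.
C7: derived state '1' in R only — an autapomorphy, so it tells us nothing about relationships among taxa.
Most parsimonious ingroup topology: (((H,(U,P)),R),(X,M)).
Changes per character on this tree: C1: 1; C2: 1; C3: 1; C4: 1; C5: 1; C6: 1; C7: 1.
Total = 7.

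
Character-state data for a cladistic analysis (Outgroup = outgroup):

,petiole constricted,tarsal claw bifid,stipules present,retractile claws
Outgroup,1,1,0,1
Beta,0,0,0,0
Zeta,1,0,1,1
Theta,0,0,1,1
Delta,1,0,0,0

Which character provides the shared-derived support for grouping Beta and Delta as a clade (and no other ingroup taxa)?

Character polarity is set by the outgroup: the derived state is whichever differs from the outgroup's state, so for petiole constricted, tarsal claw bifid, retractile claws the derived state is '0', and for the remaining characters it is '1'.
petiole constricted groups Beta and Theta, which is incompatible with the clades supported by the remaining characters; treating it as convergent (homoplasy) costs fewer steps than any alternative tree.
tarsal claw bifid (derived state '0') is shared by all ingroup taxa — unites the whole ingroup.
stipules present: derived state '1' in Theta and Zeta only — synapomorphy for {Theta, Zeta}.
retractile claws (derived state '0') is shared by Beta and Delta — a synapomorphy uniting that clade.
Most parsimonious ingroup topology: ((Beta,Delta),(Zeta,Theta)).
The clade {Beta, Delta} is supported by retractile claws: its derived state '0' occurs in exactly those taxa and in no other taxon (including the outgroup).

retractile claws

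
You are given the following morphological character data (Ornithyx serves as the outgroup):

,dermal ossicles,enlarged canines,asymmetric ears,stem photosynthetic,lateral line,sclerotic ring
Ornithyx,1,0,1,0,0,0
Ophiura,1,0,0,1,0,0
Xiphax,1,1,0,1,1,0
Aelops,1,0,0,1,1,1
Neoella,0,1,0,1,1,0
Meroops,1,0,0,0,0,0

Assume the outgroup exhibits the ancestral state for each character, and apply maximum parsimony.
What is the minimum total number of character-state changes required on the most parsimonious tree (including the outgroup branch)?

Character polarity is set by the outgroup: the derived state is whichever differs from the outgroup's state, so for dermal ossicles, asymmetric ears the derived state is '0', and for the remaining characters it is '1'.
dermal ossicles (derived state '0') is unique to Neoella (autapomorphy; uninformative for grouping).
Only Neoella and Xiphax show the derived state '1' for enlarged canines, supporting them as a clade.
All ingroup taxa share the derived state '0' for asymmetric ears; it defines the ingroup but does not resolve relationships within it.
stem photosynthetic: derived state '1' in Aelops, Neoella, Ophiura, and Xiphax only — synapomorphy for {Aelops, Neoella, Ophiura, Xiphax}.
lateral line (derived state '1') is shared by Aelops, Neoella, and Xiphax — a synapomorphy uniting that clade.
sclerotic ring: derived state '1' in Aelops only — an autapomorphy, so it tells us nothing about relationships among taxa.
Most parsimonious ingroup topology: ((Ophiura,((Xiphax,Neoella),Aelops)),Meroops).
Changes per character on this tree: dermal ossicles: 1; enlarged canines: 1; asymmetric ears: 1; stem photosynthetic: 1; lateral line: 1; sclerotic ring: 1.
Total = 6.

6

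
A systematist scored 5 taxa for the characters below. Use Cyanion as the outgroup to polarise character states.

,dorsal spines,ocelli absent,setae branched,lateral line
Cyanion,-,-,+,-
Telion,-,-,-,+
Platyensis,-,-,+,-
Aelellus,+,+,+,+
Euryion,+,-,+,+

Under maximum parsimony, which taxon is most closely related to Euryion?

Aelellus

Character polarity is set by the outgroup: the derived state is whichever differs from the outgroup's state, so for setae branched the derived state is '-', and for the remaining characters it is '+'.
dorsal spines: derived state '+' in Aelellus and Euryion only — synapomorphy for {Aelellus, Euryion}.
ocelli absent (derived state '+') is unique to Aelellus (autapomorphy; uninformative for grouping).
setae branched (derived state '-') is unique to Telion (autapomorphy; uninformative for grouping).
Only Aelellus, Euryion, and Telion show the derived state '+' for lateral line, supporting them as a clade.
Most parsimonious ingroup topology: ((Telion,(Aelellus,Euryion)),Platyensis).
Euryion and Aelellus form a cherry on this tree, so they are sister taxa.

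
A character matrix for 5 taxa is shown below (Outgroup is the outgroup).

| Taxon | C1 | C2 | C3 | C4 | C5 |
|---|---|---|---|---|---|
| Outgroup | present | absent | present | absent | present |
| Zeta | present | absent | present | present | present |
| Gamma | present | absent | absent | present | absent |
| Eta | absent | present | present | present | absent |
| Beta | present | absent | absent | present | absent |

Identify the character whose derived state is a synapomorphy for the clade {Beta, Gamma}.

C3

Character polarity is set by the outgroup: the derived state is whichever differs from the outgroup's state, so for C1, C3, C5 the derived state is 'absent', and for the remaining characters it is 'present'.
C1: derived state 'absent' in Eta only — an autapomorphy, so it tells us nothing about relationships among taxa.
C2: derived state 'present' in Eta only — an autapomorphy, so it tells us nothing about relationships among taxa.
C3: derived state 'absent' in Beta and Gamma only — synapomorphy for {Beta, Gamma}.
All ingroup taxa share the derived state 'present' for C4; it defines the ingroup but does not resolve relationships within it.
C5 (derived state 'absent') is shared by Beta, Eta, and Gamma — a synapomorphy uniting that clade.
Most parsimonious ingroup topology: (Zeta,((Gamma,Beta),Eta)).
The clade {Beta, Gamma} is supported by C3: its derived state 'absent' occurs in exactly those taxa and in no other taxon (including the outgroup).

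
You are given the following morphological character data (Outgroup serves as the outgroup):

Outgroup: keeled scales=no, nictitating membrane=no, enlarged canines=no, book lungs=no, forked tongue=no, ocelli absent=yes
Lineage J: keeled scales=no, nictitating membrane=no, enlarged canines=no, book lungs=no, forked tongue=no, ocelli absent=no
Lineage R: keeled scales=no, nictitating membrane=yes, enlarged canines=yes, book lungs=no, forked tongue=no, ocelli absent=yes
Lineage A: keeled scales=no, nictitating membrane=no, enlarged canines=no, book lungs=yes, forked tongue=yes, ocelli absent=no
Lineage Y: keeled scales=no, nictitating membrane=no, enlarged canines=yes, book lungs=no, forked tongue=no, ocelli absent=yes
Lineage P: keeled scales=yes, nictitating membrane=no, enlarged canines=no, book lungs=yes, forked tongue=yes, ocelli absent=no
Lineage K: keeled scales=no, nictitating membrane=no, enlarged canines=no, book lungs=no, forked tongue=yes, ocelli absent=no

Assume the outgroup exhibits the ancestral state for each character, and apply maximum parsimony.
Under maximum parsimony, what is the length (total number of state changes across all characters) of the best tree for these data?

Character polarity is set by the outgroup: the derived state is whichever differs from the outgroup's state, so for ocelli absent the derived state is 'no', and for the remaining characters it is 'yes'.
keeled scales (derived state 'yes') is unique to Lineage P (autapomorphy; uninformative for grouping).
nictitating membrane: derived state 'yes' in Lineage R only — an autapomorphy, so it tells us nothing about relationships among taxa.
enlarged canines: derived state 'yes' in Lineage R and Lineage Y only — synapomorphy for {Lineage R, Lineage Y}.
book lungs: derived state 'yes' in Lineage A and Lineage P only — synapomorphy for {Lineage A, Lineage P}.
forked tongue (derived state 'yes') is shared by Lineage A, Lineage K, and Lineage P — a synapomorphy uniting that clade.
Only Lineage A, Lineage J, Lineage K, and Lineage P show the derived state 'no' for ocelli absent, supporting them as a clade.
Most parsimonious ingroup topology: ((Lineage J,((Lineage A,Lineage P),Lineage K)),(Lineage R,Lineage Y)).
Changes per character on this tree: keeled scales: 1; nictitating membrane: 1; enlarged canines: 1; book lungs: 1; forked tongue: 1; ocelli absent: 1.
Total = 6.

6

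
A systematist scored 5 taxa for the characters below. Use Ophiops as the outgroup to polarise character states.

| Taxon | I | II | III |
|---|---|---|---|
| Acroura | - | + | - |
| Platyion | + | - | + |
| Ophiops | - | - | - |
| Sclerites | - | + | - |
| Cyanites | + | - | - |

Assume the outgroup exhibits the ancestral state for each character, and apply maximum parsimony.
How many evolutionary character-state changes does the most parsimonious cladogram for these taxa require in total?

3

The outgroup has state '-' for every character, so '+' is the derived state throughout.
I (derived state '+') is shared by Cyanites and Platyion — a synapomorphy uniting that clade.
II: derived state '+' in Acroura and Sclerites only — synapomorphy for {Acroura, Sclerites}.
III: derived state '+' in Platyion only — an autapomorphy, so it tells us nothing about relationships among taxa.
Most parsimonious ingroup topology: ((Platyion,Cyanites),(Acroura,Sclerites)).
Changes per character on this tree: I: 1; II: 1; III: 1.
Total = 3.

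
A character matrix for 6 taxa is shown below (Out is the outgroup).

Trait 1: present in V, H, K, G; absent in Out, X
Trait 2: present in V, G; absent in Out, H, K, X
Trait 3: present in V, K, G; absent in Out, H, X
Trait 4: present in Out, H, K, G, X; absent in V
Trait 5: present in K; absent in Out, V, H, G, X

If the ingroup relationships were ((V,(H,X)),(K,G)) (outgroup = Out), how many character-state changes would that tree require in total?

8

Map each character onto ((V,(H,X)),(K,G)) (rooted by Out) and count the minimum state changes it requires (Fitch parsimony):
Trait 1: 2; Trait 2: 2; Trait 3: 2; Trait 4: 1; Trait 5: 1.
Total tree length = 8.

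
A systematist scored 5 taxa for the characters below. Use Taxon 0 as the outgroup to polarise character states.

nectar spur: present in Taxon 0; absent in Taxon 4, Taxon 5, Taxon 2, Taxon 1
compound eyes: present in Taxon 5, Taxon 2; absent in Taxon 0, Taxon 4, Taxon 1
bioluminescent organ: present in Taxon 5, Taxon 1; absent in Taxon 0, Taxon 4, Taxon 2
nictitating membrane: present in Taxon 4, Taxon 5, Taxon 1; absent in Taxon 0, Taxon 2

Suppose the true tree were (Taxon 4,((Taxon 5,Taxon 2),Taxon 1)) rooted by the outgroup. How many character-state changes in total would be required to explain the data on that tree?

6

Map each character onto (Taxon 4,((Taxon 5,Taxon 2),Taxon 1)) (rooted by Taxon 0) and count the minimum state changes it requires (Fitch parsimony):
nectar spur: 1; compound eyes: 1; bioluminescent organ: 2; nictitating membrane: 2.
Total tree length = 6.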